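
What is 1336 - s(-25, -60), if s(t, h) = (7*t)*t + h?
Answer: -2979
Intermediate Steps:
s(t, h) = h + 7*t² (s(t, h) = 7*t² + h = h + 7*t²)
1336 - s(-25, -60) = 1336 - (-60 + 7*(-25)²) = 1336 - (-60 + 7*625) = 1336 - (-60 + 4375) = 1336 - 1*4315 = 1336 - 4315 = -2979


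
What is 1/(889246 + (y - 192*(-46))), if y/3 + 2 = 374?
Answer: 1/899194 ≈ 1.1121e-6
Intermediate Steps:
y = 1116 (y = -6 + 3*374 = -6 + 1122 = 1116)
1/(889246 + (y - 192*(-46))) = 1/(889246 + (1116 - 192*(-46))) = 1/(889246 + (1116 + 8832)) = 1/(889246 + 9948) = 1/899194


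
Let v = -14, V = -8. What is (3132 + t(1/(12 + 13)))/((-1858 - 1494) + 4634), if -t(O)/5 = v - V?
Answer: 1581/641 ≈ 2.4665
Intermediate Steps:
t(O) = 30 (t(O) = -5*(-14 - 1*(-8)) = -5*(-14 + 8) = -5*(-6) = 30)
(3132 + t(1/(12 + 13)))/((-1858 - 1494) + 4634) = (3132 + 30)/((-1858 - 1494) + 4634) = 3162/(-3352 + 4634) = 3162/1282 = 3162*(1/1282) = 1581/641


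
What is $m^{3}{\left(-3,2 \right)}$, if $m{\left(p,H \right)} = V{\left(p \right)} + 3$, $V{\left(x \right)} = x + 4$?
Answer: $64$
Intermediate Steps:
$V{\left(x \right)} = 4 + x$
$m{\left(p,H \right)} = 7 + p$ ($m{\left(p,H \right)} = \left(4 + p\right) + 3 = 7 + p$)
$m^{3}{\left(-3,2 \right)} = \left(7 - 3\right)^{3} = 4^{3} = 64$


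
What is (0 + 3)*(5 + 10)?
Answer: 45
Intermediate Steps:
(0 + 3)*(5 + 10) = 3*15 = 45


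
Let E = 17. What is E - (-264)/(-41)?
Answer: 433/41 ≈ 10.561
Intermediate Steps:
E - (-264)/(-41) = 17 - (-264)/(-41) = 17 - (-264)*(-1)/41 = 17 - 22*12/41 = 17 - 264/41 = 433/41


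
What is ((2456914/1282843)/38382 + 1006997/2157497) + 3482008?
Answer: 184948638026759014884778/53115504970927461 ≈ 3.4820e+6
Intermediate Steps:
((2456914/1282843)/38382 + 1006997/2157497) + 3482008 = ((2456914*(1/1282843))*(1/38382) + 1006997*(1/2157497)) + 3482008 = ((2456914/1282843)*(1/38382) + 1006997/2157497) + 3482008 = (1228457/24619040013 + 1006997/2157497) + 3482008 = 24793949828263090/53115504970927461 + 3482008 = 184948638026759014884778/53115504970927461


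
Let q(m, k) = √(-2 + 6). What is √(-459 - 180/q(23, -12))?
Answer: 3*I*√61 ≈ 23.431*I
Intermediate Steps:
q(m, k) = 2 (q(m, k) = √4 = 2)
√(-459 - 180/q(23, -12)) = √(-459 - 180/2) = √(-459 - 180*½) = √(-459 - 90) = √(-549) = 3*I*√61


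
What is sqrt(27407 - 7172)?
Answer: sqrt(20235) ≈ 142.25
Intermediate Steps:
sqrt(27407 - 7172) = sqrt(20235)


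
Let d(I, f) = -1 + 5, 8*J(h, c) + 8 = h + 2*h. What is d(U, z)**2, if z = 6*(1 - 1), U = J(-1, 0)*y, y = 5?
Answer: 16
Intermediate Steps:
J(h, c) = -1 + 3*h/8 (J(h, c) = -1 + (h + 2*h)/8 = -1 + (3*h)/8 = -1 + 3*h/8)
U = -55/8 (U = (-1 + (3/8)*(-1))*5 = (-1 - 3/8)*5 = -11/8*5 = -55/8 ≈ -6.8750)
z = 0 (z = 6*0 = 0)
d(I, f) = 4
d(U, z)**2 = 4**2 = 16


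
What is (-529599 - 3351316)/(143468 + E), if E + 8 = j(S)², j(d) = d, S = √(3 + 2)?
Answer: -776183/28693 ≈ -27.051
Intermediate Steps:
S = √5 ≈ 2.2361
E = -3 (E = -8 + (√5)² = -8 + 5 = -3)
(-529599 - 3351316)/(143468 + E) = (-529599 - 3351316)/(143468 - 3) = -3880915/143465 = -3880915*1/143465 = -776183/28693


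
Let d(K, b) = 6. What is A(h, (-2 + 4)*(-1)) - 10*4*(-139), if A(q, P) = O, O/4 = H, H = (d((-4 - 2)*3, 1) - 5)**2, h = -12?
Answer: 5564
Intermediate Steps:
H = 1 (H = (6 - 5)**2 = 1**2 = 1)
O = 4 (O = 4*1 = 4)
A(q, P) = 4
A(h, (-2 + 4)*(-1)) - 10*4*(-139) = 4 - 10*4*(-139) = 4 - 40*(-139) = 4 + 5560 = 5564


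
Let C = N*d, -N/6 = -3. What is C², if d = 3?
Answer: 2916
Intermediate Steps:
N = 18 (N = -6*(-3) = 18)
C = 54 (C = 18*3 = 54)
C² = 54² = 2916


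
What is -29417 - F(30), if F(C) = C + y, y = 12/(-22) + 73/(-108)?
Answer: -34981585/1188 ≈ -29446.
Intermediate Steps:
y = -1451/1188 (y = 12*(-1/22) + 73*(-1/108) = -6/11 - 73/108 = -1451/1188 ≈ -1.2214)
F(C) = -1451/1188 + C (F(C) = C - 1451/1188 = -1451/1188 + C)
-29417 - F(30) = -29417 - (-1451/1188 + 30) = -29417 - 1*34189/1188 = -29417 - 34189/1188 = -34981585/1188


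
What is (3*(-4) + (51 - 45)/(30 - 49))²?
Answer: 54756/361 ≈ 151.68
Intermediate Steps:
(3*(-4) + (51 - 45)/(30 - 49))² = (-12 + 6/(-19))² = (-12 + 6*(-1/19))² = (-12 - 6/19)² = (-234/19)² = 54756/361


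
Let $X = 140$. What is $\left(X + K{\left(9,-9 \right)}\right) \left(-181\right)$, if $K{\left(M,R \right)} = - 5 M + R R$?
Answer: $-31856$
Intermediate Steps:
$K{\left(M,R \right)} = R^{2} - 5 M$ ($K{\left(M,R \right)} = - 5 M + R^{2} = R^{2} - 5 M$)
$\left(X + K{\left(9,-9 \right)}\right) \left(-181\right) = \left(140 + \left(\left(-9\right)^{2} - 45\right)\right) \left(-181\right) = \left(140 + \left(81 - 45\right)\right) \left(-181\right) = \left(140 + 36\right) \left(-181\right) = 176 \left(-181\right) = -31856$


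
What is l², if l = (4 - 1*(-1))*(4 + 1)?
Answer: 625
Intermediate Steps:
l = 25 (l = (4 + 1)*5 = 5*5 = 25)
l² = 25² = 625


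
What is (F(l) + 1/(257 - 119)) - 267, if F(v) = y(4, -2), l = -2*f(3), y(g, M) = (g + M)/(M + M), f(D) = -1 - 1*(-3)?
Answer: -18457/69 ≈ -267.49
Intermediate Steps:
f(D) = 2 (f(D) = -1 + 3 = 2)
y(g, M) = (M + g)/(2*M) (y(g, M) = (M + g)/((2*M)) = (M + g)*(1/(2*M)) = (M + g)/(2*M))
l = -4 (l = -2*2 = -1*4 = -4)
F(v) = -½ (F(v) = (½)*(-2 + 4)/(-2) = (½)*(-½)*2 = -½)
(F(l) + 1/(257 - 119)) - 267 = (-½ + 1/(257 - 119)) - 267 = (-½ + 1/138) - 267 = -34/69 - 267 = -18457/69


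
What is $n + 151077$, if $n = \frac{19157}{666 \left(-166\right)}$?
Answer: $\frac{16702449655}{110556} \approx 1.5108 \cdot 10^{5}$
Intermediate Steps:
$n = - \frac{19157}{110556}$ ($n = \frac{19157}{-110556} = 19157 \left(- \frac{1}{110556}\right) = - \frac{19157}{110556} \approx -0.17328$)
$n + 151077 = - \frac{19157}{110556} + 151077 = \frac{16702449655}{110556}$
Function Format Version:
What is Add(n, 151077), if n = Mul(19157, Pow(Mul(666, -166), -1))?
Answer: Rational(16702449655, 110556) ≈ 1.5108e+5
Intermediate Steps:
n = Rational(-19157, 110556) (n = Mul(19157, Pow(-110556, -1)) = Mul(19157, Rational(-1, 110556)) = Rational(-19157, 110556) ≈ -0.17328)
Add(n, 151077) = Add(Rational(-19157, 110556), 151077) = Rational(16702449655, 110556)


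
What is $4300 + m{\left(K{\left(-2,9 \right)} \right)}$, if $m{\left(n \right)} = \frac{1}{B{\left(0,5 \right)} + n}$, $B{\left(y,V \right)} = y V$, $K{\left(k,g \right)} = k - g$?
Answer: $\frac{47299}{11} \approx 4299.9$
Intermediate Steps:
$B{\left(y,V \right)} = V y$
$m{\left(n \right)} = \frac{1}{n}$ ($m{\left(n \right)} = \frac{1}{5 \cdot 0 + n} = \frac{1}{0 + n} = \frac{1}{n}$)
$4300 + m{\left(K{\left(-2,9 \right)} \right)} = 4300 + \frac{1}{-2 - 9} = 4300 + \frac{1}{-11} = 4300 - \frac{1}{11} = \frac{47299}{11}$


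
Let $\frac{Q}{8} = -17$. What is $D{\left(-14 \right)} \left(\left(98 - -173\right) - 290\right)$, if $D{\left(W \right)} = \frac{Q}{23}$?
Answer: $\frac{2584}{23} \approx 112.35$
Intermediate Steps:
$Q = -136$ ($Q = 8 \left(-17\right) = -136$)
$D{\left(W \right)} = - \frac{136}{23}$
$D{\left(-14 \right)} \left(\left(98 - -173\right) - 290\right) = - \frac{136 \left(\left(98 - -173\right) - 290\right)}{23} = - \frac{136 \left(\left(98 + 173\right) - 290\right)}{23} = - \frac{136 \left(271 - 290\right)}{23} = \left(- \frac{136}{23}\right) \left(-19\right) = \frac{2584}{23}$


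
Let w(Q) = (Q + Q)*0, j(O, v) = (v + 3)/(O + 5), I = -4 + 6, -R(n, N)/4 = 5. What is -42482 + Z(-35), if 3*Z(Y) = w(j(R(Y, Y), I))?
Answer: -42482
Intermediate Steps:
R(n, N) = -20 (R(n, N) = -4*5 = -20)
I = 2
j(O, v) = (3 + v)/(5 + O)
w(Q) = 0 (w(Q) = (2*Q)*0 = 0)
Z(Y) = 0 (Z(Y) = (1/3)*0 = 0)
-42482 + Z(-35) = -42482 + 0 = -42482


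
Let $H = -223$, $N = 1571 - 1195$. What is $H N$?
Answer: $-83848$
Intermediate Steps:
$N = 376$ ($N = 1571 - 1195 = 376$)
$H N = \left(-223\right) 376 = -83848$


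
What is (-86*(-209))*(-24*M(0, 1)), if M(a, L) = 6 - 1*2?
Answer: -1725504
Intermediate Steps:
M(a, L) = 4 (M(a, L) = 6 - 2 = 4)
(-86*(-209))*(-24*M(0, 1)) = (-86*(-209))*(-24*4) = 17974*(-96) = -1725504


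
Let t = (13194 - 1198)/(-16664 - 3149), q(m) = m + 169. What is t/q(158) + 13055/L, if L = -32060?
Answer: -2427599759/5934627516 ≈ -0.40906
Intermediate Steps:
q(m) = 169 + m
t = -11996/19813 (t = 11996/(-19813) = 11996*(-1/19813) = -11996/19813 ≈ -0.60546)
t/q(158) + 13055/L = -11996/(19813*(169 + 158)) + 13055/(-32060) = -11996/19813/327 + 13055*(-1/32060) = -11996/19813*1/327 - 373/916 = -11996/6478851 - 373/916 = -2427599759/5934627516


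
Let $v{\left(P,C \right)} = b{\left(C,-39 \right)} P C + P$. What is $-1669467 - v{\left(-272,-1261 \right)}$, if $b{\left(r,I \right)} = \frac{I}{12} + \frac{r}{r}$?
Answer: $-897463$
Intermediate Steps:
$b{\left(r,I \right)} = 1 + \frac{I}{12}$ ($b{\left(r,I \right)} = I \frac{1}{12} + 1 = \frac{I}{12} + 1 = 1 + \frac{I}{12}$)
$v{\left(P,C \right)} = P - \frac{9 C P}{4}$ ($v{\left(P,C \right)} = \left(1 + \frac{1}{12} \left(-39\right)\right) P C + P = \left(1 - \frac{13}{4}\right) P C + P = - \frac{9 P}{4} C + P = - \frac{9 C P}{4} + P = P - \frac{9 C P}{4}$)
$-1669467 - v{\left(-272,-1261 \right)} = -1669467 - \frac{1}{4} \left(-272\right) \left(4 - -11349\right) = -1669467 - \frac{1}{4} \left(-272\right) \left(4 + 11349\right) = -1669467 - \frac{1}{4} \left(-272\right) 11353 = -1669467 - -772004 = -1669467 + 772004 = -897463$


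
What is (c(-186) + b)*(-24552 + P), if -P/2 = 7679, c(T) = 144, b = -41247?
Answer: 1640420730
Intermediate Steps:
P = -15358 (P = -2*7679 = -15358)
(c(-186) + b)*(-24552 + P) = (144 - 41247)*(-24552 - 15358) = -41103*(-39910) = 1640420730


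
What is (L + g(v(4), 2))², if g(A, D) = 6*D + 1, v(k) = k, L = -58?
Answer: 2025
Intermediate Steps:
g(A, D) = 1 + 6*D
(L + g(v(4), 2))² = (-58 + (1 + 6*2))² = (-58 + (1 + 12))² = (-58 + 13)² = (-45)² = 2025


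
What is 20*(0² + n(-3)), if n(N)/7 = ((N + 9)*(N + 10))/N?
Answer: -1960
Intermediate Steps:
n(N) = 7*(9 + N)*(10 + N)/N (n(N) = 7*(((N + 9)*(N + 10))/N) = 7*(((9 + N)*(10 + N))/N) = 7*((9 + N)*(10 + N)/N) = 7*(9 + N)*(10 + N)/N)
20*(0² + n(-3)) = 20*(0² + (133 + 7*(-3) + 630/(-3))) = 20*(0 + (133 - 21 + 630*(-⅓))) = 20*(0 + (133 - 21 - 210)) = 20*(0 - 98) = 20*(-98) = -1960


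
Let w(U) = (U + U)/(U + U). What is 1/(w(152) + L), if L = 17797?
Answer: 1/17798 ≈ 5.6186e-5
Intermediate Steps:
w(U) = 1 (w(U) = (2*U)/((2*U)) = (2*U)*(1/(2*U)) = 1)
1/(w(152) + L) = 1/(1 + 17797) = 1/17798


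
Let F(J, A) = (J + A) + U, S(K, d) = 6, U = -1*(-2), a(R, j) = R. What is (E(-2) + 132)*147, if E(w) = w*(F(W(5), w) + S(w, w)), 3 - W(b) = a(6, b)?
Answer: 18522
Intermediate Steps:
W(b) = -3 (W(b) = 3 - 1*6 = 3 - 6 = -3)
U = 2
F(J, A) = 2 + A + J (F(J, A) = (J + A) + 2 = (A + J) + 2 = 2 + A + J)
E(w) = w*(5 + w) (E(w) = w*((2 + w - 3) + 6) = w*((-1 + w) + 6) = w*(5 + w))
(E(-2) + 132)*147 = (-2*(5 - 2) + 132)*147 = (-2*3 + 132)*147 = (-6 + 132)*147 = 126*147 = 18522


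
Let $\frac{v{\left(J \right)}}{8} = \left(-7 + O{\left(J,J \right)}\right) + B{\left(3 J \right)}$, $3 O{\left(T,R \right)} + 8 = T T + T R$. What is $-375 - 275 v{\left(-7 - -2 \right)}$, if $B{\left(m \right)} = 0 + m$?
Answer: $17225$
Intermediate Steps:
$B{\left(m \right)} = m$
$O{\left(T,R \right)} = - \frac{8}{3} + \frac{T^{2}}{3} + \frac{R T}{3}$ ($O{\left(T,R \right)} = - \frac{8}{3} + \frac{T T + T R}{3} = - \frac{8}{3} + \frac{T^{2} + R T}{3} = - \frac{8}{3} + \left(\frac{T^{2}}{3} + \frac{R T}{3}\right) = - \frac{8}{3} + \frac{T^{2}}{3} + \frac{R T}{3}$)
$v{\left(J \right)} = - \frac{232}{3} + 24 J + \frac{16 J^{2}}{3}$ ($v{\left(J \right)} = 8 \left(\left(-7 + \left(- \frac{8}{3} + \frac{J^{2}}{3} + \frac{J J}{3}\right)\right) + 3 J\right) = 8 \left(\left(-7 + \left(- \frac{8}{3} + \frac{J^{2}}{3} + \frac{J^{2}}{3}\right)\right) + 3 J\right) = 8 \left(\left(-7 + \left(- \frac{8}{3} + \frac{2 J^{2}}{3}\right)\right) + 3 J\right) = 8 \left(\left(- \frac{29}{3} + \frac{2 J^{2}}{3}\right) + 3 J\right) = 8 \left(- \frac{29}{3} + 3 J + \frac{2 J^{2}}{3}\right) = - \frac{232}{3} + 24 J + \frac{16 J^{2}}{3}$)
$-375 - 275 v{\left(-7 - -2 \right)} = -375 - 275 \left(- \frac{232}{3} + 24 \left(-7 - -2\right) + \frac{16 \left(-7 - -2\right)^{2}}{3}\right) = -375 - 275 \left(- \frac{232}{3} + 24 \left(-7 + 2\right) + \frac{16 \left(-7 + 2\right)^{2}}{3}\right) = -375 - 275 \left(- \frac{232}{3} + 24 \left(-5\right) + \frac{16 \left(-5\right)^{2}}{3}\right) = -375 - 275 \left(- \frac{232}{3} - 120 + \frac{16}{3} \cdot 25\right) = -375 - 275 \left(- \frac{232}{3} - 120 + \frac{400}{3}\right) = -375 - -17600 = -375 + 17600 = 17225$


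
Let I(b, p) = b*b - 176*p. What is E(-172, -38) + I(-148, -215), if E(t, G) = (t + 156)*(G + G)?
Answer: 60960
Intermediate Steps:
I(b, p) = b² - 176*p
E(t, G) = 2*G*(156 + t) (E(t, G) = (156 + t)*(2*G) = 2*G*(156 + t))
E(-172, -38) + I(-148, -215) = 2*(-38)*(156 - 172) + ((-148)² - 176*(-215)) = 2*(-38)*(-16) + (21904 + 37840) = 1216 + 59744 = 60960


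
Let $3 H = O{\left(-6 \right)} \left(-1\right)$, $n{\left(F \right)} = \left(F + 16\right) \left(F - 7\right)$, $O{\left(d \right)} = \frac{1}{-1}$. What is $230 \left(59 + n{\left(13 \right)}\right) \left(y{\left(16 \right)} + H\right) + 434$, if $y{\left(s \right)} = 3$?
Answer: $\frac{537202}{3} \approx 1.7907 \cdot 10^{5}$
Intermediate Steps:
$O{\left(d \right)} = -1$
$n{\left(F \right)} = \left(-7 + F\right) \left(16 + F\right)$ ($n{\left(F \right)} = \left(16 + F\right) \left(-7 + F\right) = \left(-7 + F\right) \left(16 + F\right)$)
$H = \frac{1}{3}$ ($H = \frac{\left(-1\right) \left(-1\right)}{3} = \frac{1}{3} \cdot 1 = \frac{1}{3} \approx 0.33333$)
$230 \left(59 + n{\left(13 \right)}\right) \left(y{\left(16 \right)} + H\right) + 434 = 230 \left(59 + \left(-112 + 13^{2} + 9 \cdot 13\right)\right) \left(3 + \frac{1}{3}\right) + 434 = 230 \left(59 + \left(-112 + 169 + 117\right)\right) \frac{10}{3} + 434 = 230 \left(59 + 174\right) \frac{10}{3} + 434 = 230 \cdot 233 \cdot \frac{10}{3} + 434 = 230 \cdot \frac{2330}{3} + 434 = \frac{535900}{3} + 434 = \frac{537202}{3}$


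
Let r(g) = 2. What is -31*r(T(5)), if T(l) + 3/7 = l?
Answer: -62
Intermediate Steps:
T(l) = -3/7 + l
-31*r(T(5)) = -31*2 = -62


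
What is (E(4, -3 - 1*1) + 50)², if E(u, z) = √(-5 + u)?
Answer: (50 + I)² ≈ 2499.0 + 100.0*I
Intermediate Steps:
(E(4, -3 - 1*1) + 50)² = (√(-5 + 4) + 50)² = (√(-1) + 50)² = (I + 50)² = (50 + I)²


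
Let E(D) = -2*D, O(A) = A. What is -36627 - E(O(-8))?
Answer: -36643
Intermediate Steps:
-36627 - E(O(-8)) = -36627 - (-2)*(-8) = -36627 - 1*16 = -36627 - 16 = -36643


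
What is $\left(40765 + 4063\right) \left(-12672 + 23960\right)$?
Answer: $506018464$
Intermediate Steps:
$\left(40765 + 4063\right) \left(-12672 + 23960\right) = 44828 \cdot 11288 = 506018464$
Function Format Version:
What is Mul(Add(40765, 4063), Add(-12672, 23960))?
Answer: 506018464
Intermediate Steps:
Mul(Add(40765, 4063), Add(-12672, 23960)) = Mul(44828, 11288) = 506018464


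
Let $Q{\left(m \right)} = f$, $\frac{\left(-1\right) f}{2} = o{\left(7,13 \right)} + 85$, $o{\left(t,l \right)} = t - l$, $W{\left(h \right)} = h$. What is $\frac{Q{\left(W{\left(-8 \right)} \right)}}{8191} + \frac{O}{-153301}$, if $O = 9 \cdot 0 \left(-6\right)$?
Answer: $- \frac{158}{8191} \approx -0.019289$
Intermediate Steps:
$O = 0$ ($O = 0 \left(-6\right) = 0$)
$f = -158$ ($f = - 2 \left(\left(7 - 13\right) + 85\right) = - 2 \left(-6 + 85\right) = \left(-2\right) 79 = -158$)
$Q{\left(m \right)} = -158$
$\frac{Q{\left(W{\left(-8 \right)} \right)}}{8191} + \frac{O}{-153301} = - \frac{158}{8191} + \frac{0}{-153301} = \left(-158\right) \frac{1}{8191} + 0 \left(- \frac{1}{153301}\right) = - \frac{158}{8191} + 0 = - \frac{158}{8191}$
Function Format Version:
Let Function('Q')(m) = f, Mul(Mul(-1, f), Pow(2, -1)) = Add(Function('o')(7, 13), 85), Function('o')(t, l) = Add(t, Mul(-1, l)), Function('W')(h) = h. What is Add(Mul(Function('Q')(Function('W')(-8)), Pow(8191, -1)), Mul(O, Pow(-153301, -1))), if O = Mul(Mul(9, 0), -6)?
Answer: Rational(-158, 8191) ≈ -0.019289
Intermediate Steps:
O = 0 (O = Mul(0, -6) = 0)
f = -158 (f = Mul(-2, Add(Add(7, Mul(-1, 13)), 85)) = Mul(-2, Add(Add(7, -13), 85)) = Mul(-2, Add(-6, 85)) = Mul(-2, 79) = -158)
Function('Q')(m) = -158
Add(Mul(Function('Q')(Function('W')(-8)), Pow(8191, -1)), Mul(O, Pow(-153301, -1))) = Add(Mul(-158, Pow(8191, -1)), Mul(0, Pow(-153301, -1))) = Add(Mul(-158, Rational(1, 8191)), Mul(0, Rational(-1, 153301))) = Add(Rational(-158, 8191), 0) = Rational(-158, 8191)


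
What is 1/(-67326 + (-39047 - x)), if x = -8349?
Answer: -1/98024 ≈ -1.0202e-5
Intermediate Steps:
1/(-67326 + (-39047 - x)) = 1/(-67326 + (-39047 - 1*(-8349))) = 1/(-67326 + (-39047 + 8349)) = 1/(-67326 - 30698) = 1/(-98024) = -1/98024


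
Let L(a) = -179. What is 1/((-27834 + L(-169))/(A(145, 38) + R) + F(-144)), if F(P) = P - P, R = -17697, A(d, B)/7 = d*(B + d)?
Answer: -168048/28013 ≈ -5.9989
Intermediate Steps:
A(d, B) = 7*d*(B + d) (A(d, B) = 7*(d*(B + d)) = 7*d*(B + d))
F(P) = 0
1/((-27834 + L(-169))/(A(145, 38) + R) + F(-144)) = 1/((-27834 - 179)/(7*145*(38 + 145) - 17697) + 0) = 1/(-28013/(7*145*183 - 17697) + 0) = 1/(-28013/(185745 - 17697) + 0) = 1/(-28013/168048 + 0) = 1/(-28013/168048) = -168048/28013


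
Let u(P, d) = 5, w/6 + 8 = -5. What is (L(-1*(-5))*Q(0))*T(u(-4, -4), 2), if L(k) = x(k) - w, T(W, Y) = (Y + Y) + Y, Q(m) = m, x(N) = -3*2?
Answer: 0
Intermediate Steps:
x(N) = -6
w = -78 (w = -48 + 6*(-5) = -48 - 30 = -78)
T(W, Y) = 3*Y (T(W, Y) = 2*Y + Y = 3*Y)
L(k) = 72 (L(k) = -6 - 1*(-78) = -6 + 78 = 72)
(L(-1*(-5))*Q(0))*T(u(-4, -4), 2) = (72*0)*(3*2) = 0*6 = 0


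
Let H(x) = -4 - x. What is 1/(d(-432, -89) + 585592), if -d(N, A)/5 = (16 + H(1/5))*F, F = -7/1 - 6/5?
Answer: 5/2930379 ≈ 1.7063e-6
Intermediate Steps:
F = -41/5 (F = -7*1 - 6*⅕ = -7 - 6/5 = -41/5 ≈ -8.2000)
d(N, A) = 2419/5 (d(N, A) = -5*(16 + (-4 - 1/5))*(-41)/5 = -5*(16 + (-4 - 1*⅕))*(-41)/5 = -5*(16 + (-4 - ⅕))*(-41)/5 = -5*(16 - 21/5)*(-41)/5 = -59*(-41)/5 = -5*(-2419/25) = 2419/5)
1/(d(-432, -89) + 585592) = 1/(2419/5 + 585592) = 1/(2930379/5) = 5/2930379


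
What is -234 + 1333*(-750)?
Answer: -999984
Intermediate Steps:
-234 + 1333*(-750) = -234 - 999750 = -999984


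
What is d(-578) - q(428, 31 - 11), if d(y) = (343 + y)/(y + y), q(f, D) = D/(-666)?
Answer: 89815/384948 ≈ 0.23332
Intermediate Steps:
q(f, D) = -D/666 (q(f, D) = D*(-1/666) = -D/666)
d(y) = (343 + y)/(2*y) (d(y) = (343 + y)/((2*y)) = (343 + y)*(1/(2*y)) = (343 + y)/(2*y))
d(-578) - q(428, 31 - 11) = (½)*(343 - 578)/(-578) - (-1)*(31 - 11)/666 = (½)*(-1/578)*(-235) - (-1)*20/666 = 235/1156 - 1*(-10/333) = 235/1156 + 10/333 = 89815/384948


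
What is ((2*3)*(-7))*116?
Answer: -4872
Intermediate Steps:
((2*3)*(-7))*116 = (6*(-7))*116 = -42*116 = -4872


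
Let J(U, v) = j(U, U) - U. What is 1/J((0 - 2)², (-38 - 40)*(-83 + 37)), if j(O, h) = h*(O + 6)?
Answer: 1/36 ≈ 0.027778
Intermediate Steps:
j(O, h) = h*(6 + O)
J(U, v) = -U + U*(6 + U) (J(U, v) = U*(6 + U) - U = -U + U*(6 + U))
1/J((0 - 2)², (-38 - 40)*(-83 + 37)) = 1/((0 - 2)²*(5 + (0 - 2)²)) = 1/((-2)²*(5 + (-2)²)) = 1/(4*(5 + 4)) = 1/(4*9) = 1/36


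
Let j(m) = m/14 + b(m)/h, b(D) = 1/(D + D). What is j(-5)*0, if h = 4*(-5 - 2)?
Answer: 0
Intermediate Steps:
b(D) = 1/(2*D)
h = -28 (h = 4*(-7) = -28)
j(m) = -1/(56*m) + m/14 (j(m) = m/14 + (1/(2*m))/(-28) = m*(1/14) + (1/(2*m))*(-1/28) = m/14 - 1/(56*m) = -1/(56*m) + m/14)
j(-5)*0 = (-1/56/(-5) + (1/14)*(-5))*0 = (-1/56*(-⅕) - 5/14)*0 = (1/280 - 5/14)*0 = -99/280*0 = 0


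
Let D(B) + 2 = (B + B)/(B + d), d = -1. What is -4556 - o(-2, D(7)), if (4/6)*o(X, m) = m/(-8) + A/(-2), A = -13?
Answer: -73051/16 ≈ -4565.7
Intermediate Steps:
D(B) = -2 + 2*B/(-1 + B) (D(B) = -2 + (B + B)/(B - 1) = -2 + (2*B)/(-1 + B) = -2 + 2*B/(-1 + B))
o(X, m) = 39/4 - 3*m/16 (o(X, m) = 3*(m/(-8) - 13/(-2))/2 = 3*(m*(-⅛) - 13*(-½))/2 = 3*(-m/8 + 13/2)/2 = 3*(13/2 - m/8)/2 = 39/4 - 3*m/16)
-4556 - o(-2, D(7)) = -4556 - (39/4 - 3/(8*(-1 + 7))) = -4556 - (39/4 - 3/(8*6)) = -4556 - (39/4 - 3/16*⅓) = -4556 - (39/4 - 1/16) = -4556 - 1*155/16 = -4556 - 155/16 = -73051/16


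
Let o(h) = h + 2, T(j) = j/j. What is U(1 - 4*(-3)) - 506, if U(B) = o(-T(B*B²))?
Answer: -505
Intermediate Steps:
T(j) = 1
o(h) = 2 + h
U(B) = 1 (U(B) = 2 - 1*1 = 2 - 1 = 1)
U(1 - 4*(-3)) - 506 = 1 - 506 = -505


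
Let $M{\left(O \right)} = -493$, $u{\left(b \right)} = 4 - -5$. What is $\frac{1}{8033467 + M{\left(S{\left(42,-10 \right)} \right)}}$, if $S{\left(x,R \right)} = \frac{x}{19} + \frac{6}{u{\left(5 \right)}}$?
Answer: $\frac{1}{8032974} \approx 1.2449 \cdot 10^{-7}$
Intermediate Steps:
$u{\left(b \right)} = 9$ ($u{\left(b \right)} = 4 + 5 = 9$)
$S{\left(x,R \right)} = \frac{2}{3} + \frac{x}{19}$ ($S{\left(x,R \right)} = \frac{x}{19} + \frac{6}{9} = x \frac{1}{19} + 6 \cdot \frac{1}{9} = \frac{x}{19} + \frac{2}{3} = \frac{2}{3} + \frac{x}{19}$)
$\frac{1}{8033467 + M{\left(S{\left(42,-10 \right)} \right)}} = \frac{1}{8033467 - 493} = \frac{1}{8032974}$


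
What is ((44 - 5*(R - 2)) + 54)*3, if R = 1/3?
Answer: 319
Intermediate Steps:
R = ⅓ ≈ 0.33333
((44 - 5*(R - 2)) + 54)*3 = ((44 - 5*(⅓ - 2)) + 54)*3 = ((44 - 5*(-5/3)) + 54)*3 = ((44 + 25/3) + 54)*3 = (157/3 + 54)*3 = (319/3)*3 = 319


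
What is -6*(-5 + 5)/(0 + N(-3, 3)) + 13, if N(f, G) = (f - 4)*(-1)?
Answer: 13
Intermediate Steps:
N(f, G) = 4 - f (N(f, G) = (-4 + f)*(-1) = 4 - f)
-6*(-5 + 5)/(0 + N(-3, 3)) + 13 = -6*(-5 + 5)/(0 + (4 - 1*(-3))) + 13 = -0/(0 + (4 + 3)) + 13 = -0/(0 + 7) + 13 = -0/7 + 13 = -6*0 + 13 = 0 + 13 = 13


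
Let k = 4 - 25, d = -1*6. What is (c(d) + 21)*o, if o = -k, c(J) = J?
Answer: 315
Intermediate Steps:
d = -6
k = -21
o = 21 (o = -1*(-21) = 21)
(c(d) + 21)*o = (-6 + 21)*21 = 15*21 = 315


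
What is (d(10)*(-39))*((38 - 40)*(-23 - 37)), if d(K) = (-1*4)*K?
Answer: 187200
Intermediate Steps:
d(K) = -4*K
(d(10)*(-39))*((38 - 40)*(-23 - 37)) = (-4*10*(-39))*((38 - 40)*(-23 - 37)) = (-40*(-39))*(-2*(-60)) = 1560*120 = 187200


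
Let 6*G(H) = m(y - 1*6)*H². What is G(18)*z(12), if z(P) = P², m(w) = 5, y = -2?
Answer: 38880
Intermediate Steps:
G(H) = 5*H²/6 (G(H) = (5*H²)/6 = 5*H²/6)
G(18)*z(12) = ((⅚)*18²)*12² = ((⅚)*324)*144 = 270*144 = 38880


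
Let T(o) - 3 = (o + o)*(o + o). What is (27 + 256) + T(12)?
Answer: 862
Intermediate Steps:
T(o) = 3 + 4*o² (T(o) = 3 + (o + o)*(o + o) = 3 + (2*o)*(2*o) = 3 + 4*o²)
(27 + 256) + T(12) = (27 + 256) + (3 + 4*12²) = 283 + (3 + 4*144) = 283 + (3 + 576) = 283 + 579 = 862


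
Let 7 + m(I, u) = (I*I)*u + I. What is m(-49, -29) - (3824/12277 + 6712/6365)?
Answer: -5445509014909/78143105 ≈ -69686.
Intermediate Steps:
m(I, u) = -7 + I + u*I² (m(I, u) = -7 + ((I*I)*u + I) = -7 + (I²*u + I) = -7 + (u*I² + I) = -7 + (I + u*I²) = -7 + I + u*I²)
m(-49, -29) - (3824/12277 + 6712/6365) = (-7 - 49 - 29*(-49)²) - (3824/12277 + 6712/6365) = (-7 - 49 - 29*2401) - (3824*(1/12277) + 6712*(1/6365)) = (-7 - 49 - 69629) - (3824/12277 + 6712/6365) = -69685 - 1*106742984/78143105 = -69685 - 106742984/78143105 = -5445509014909/78143105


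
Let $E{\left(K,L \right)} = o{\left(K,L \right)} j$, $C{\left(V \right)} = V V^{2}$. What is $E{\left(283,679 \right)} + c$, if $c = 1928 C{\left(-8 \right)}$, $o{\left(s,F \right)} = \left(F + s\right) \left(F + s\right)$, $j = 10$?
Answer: $8267304$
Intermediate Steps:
$C{\left(V \right)} = V^{3}$
$o{\left(s,F \right)} = \left(F + s\right)^{2}$
$c = -987136$ ($c = 1928 \left(-8\right)^{3} = 1928 \left(-512\right) = -987136$)
$E{\left(K,L \right)} = 10 \left(K + L\right)^{2}$ ($E{\left(K,L \right)} = \left(L + K\right)^{2} \cdot 10 = \left(K + L\right)^{2} \cdot 10 = 10 \left(K + L\right)^{2}$)
$E{\left(283,679 \right)} + c = 10 \left(283 + 679\right)^{2} - 987136 = 10 \cdot 962^{2} - 987136 = 10 \cdot 925444 - 987136 = 9254440 - 987136 = 8267304$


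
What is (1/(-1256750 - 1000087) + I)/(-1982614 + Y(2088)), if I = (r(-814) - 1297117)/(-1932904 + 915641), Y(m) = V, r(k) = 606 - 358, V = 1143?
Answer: -2926820926090/4549054735778539701 ≈ -6.4339e-7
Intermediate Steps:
r(k) = 248
Y(m) = 1143
I = 1296869/1017263 (I = (248 - 1297117)/(-1932904 + 915641) = -1296869/(-1017263) = -1296869*(-1/1017263) = 1296869/1017263 ≈ 1.2749)
(1/(-1256750 - 1000087) + I)/(-1982614 + Y(2088)) = (1/(-1256750 - 1000087) + 1296869/1017263)/(-1982614 + 1143) = (1/(-2256837) + 1296869/1017263)/(-1981471) = (-1/2256837 + 1296869/1017263)*(-1/1981471) = (2926820926090/2295796777131)*(-1/1981471) = -2926820926090/4549054735778539701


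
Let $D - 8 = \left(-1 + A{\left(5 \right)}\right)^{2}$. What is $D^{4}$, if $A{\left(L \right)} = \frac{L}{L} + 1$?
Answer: $6561$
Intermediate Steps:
$A{\left(L \right)} = 2$ ($A{\left(L \right)} = 1 + 1 = 2$)
$D = 9$ ($D = 8 + \left(-1 + 2\right)^{2} = 8 + 1^{2} = 8 + 1 = 9$)
$D^{4} = 9^{4} = 6561$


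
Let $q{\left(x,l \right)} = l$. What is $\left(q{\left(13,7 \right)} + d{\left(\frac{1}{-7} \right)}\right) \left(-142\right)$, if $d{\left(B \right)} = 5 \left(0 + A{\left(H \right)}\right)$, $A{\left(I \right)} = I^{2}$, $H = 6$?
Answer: $-26554$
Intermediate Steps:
$d{\left(B \right)} = 180$ ($d{\left(B \right)} = 5 \left(0 + 6^{2}\right) = 5 \left(0 + 36\right) = 5 \cdot 36 = 180$)
$\left(q{\left(13,7 \right)} + d{\left(\frac{1}{-7} \right)}\right) \left(-142\right) = \left(7 + 180\right) \left(-142\right) = 187 \left(-142\right) = -26554$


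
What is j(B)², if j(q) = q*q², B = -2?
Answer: 64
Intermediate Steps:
j(q) = q³
j(B)² = ((-2)³)² = (-8)² = 64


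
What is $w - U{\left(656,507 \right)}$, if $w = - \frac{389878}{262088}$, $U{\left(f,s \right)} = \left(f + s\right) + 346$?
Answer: $- \frac{197940335}{131044} \approx -1510.5$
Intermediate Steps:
$U{\left(f,s \right)} = 346 + f + s$
$w = - \frac{194939}{131044}$ ($w = \left(-389878\right) \frac{1}{262088} = - \frac{194939}{131044} \approx -1.4876$)
$w - U{\left(656,507 \right)} = - \frac{194939}{131044} - \left(346 + 656 + 507\right) = - \frac{194939}{131044} - 1509 = - \frac{197940335}{131044}$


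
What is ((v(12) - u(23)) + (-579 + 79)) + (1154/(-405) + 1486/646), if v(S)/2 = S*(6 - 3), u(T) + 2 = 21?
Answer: -58546132/130815 ≈ -447.55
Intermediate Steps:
u(T) = 19 (u(T) = -2 + 21 = 19)
v(S) = 6*S (v(S) = 2*(S*(6 - 3)) = 2*(S*3) = 2*(3*S) = 6*S)
((v(12) - u(23)) + (-579 + 79)) + (1154/(-405) + 1486/646) = ((6*12 - 1*19) + (-579 + 79)) + (1154/(-405) + 1486/646) = ((72 - 19) - 500) + (1154*(-1/405) + 1486*(1/646)) = (53 - 500) + (-1154/405 + 743/323) = -447 - 71827/130815 = -58546132/130815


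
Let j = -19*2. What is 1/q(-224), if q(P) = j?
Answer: -1/38 ≈ -0.026316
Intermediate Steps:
j = -38
q(P) = -38
1/q(-224) = 1/(-38) = -1/38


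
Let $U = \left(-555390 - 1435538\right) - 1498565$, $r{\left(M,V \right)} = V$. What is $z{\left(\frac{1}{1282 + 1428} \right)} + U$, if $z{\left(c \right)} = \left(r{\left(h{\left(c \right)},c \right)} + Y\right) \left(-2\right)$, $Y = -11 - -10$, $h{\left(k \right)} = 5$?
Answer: $- \frac{4728260306}{1355} \approx -3.4895 \cdot 10^{6}$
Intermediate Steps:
$Y = -1$ ($Y = -11 + 10 = -1$)
$U = -3489493$ ($U = -1990928 - 1498565 = -3489493$)
$z{\left(c \right)} = 2 - 2 c$ ($z{\left(c \right)} = \left(c - 1\right) \left(-2\right) = \left(-1 + c\right) \left(-2\right) = 2 - 2 c$)
$z{\left(\frac{1}{1282 + 1428} \right)} + U = \left(2 - \frac{2}{1282 + 1428}\right) - 3489493 = \left(2 - \frac{2}{2710}\right) - 3489493 = \left(2 - \frac{1}{1355}\right) - 3489493 = \frac{2709}{1355} - 3489493 = - \frac{4728260306}{1355}$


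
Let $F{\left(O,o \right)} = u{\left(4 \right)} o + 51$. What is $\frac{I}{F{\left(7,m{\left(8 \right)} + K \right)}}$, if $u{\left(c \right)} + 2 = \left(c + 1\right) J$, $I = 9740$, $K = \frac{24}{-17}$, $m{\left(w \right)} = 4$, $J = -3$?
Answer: $\frac{9740}{7} \approx 1391.4$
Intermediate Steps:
$K = - \frac{24}{17}$ ($K = 24 \left(- \frac{1}{17}\right) = - \frac{24}{17} \approx -1.4118$)
$u{\left(c \right)} = -5 - 3 c$ ($u{\left(c \right)} = -2 + \left(c + 1\right) \left(-3\right) = -2 + \left(1 + c\right) \left(-3\right) = -2 - \left(3 + 3 c\right) = -5 - 3 c$)
$F{\left(O,o \right)} = 51 - 17 o$ ($F{\left(O,o \right)} = \left(-5 - 12\right) o + 51 = - 17 o + 51 = 51 - 17 o$)
$\frac{I}{F{\left(7,m{\left(8 \right)} + K \right)}} = \frac{9740}{51 - 17 \left(4 - \frac{24}{17}\right)} = \frac{9740}{51 - 44} = \frac{9740}{7}$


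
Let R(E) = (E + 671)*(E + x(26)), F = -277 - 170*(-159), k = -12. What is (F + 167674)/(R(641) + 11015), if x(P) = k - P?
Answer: 194427/802151 ≈ 0.24238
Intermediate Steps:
x(P) = -12 - P
F = 26753 (F = -277 + 27030 = 26753)
R(E) = (-38 + E)*(671 + E) (R(E) = (E + 671)*(E + (-12 - 1*26)) = (671 + E)*(E + (-12 - 26)) = (671 + E)*(E - 38) = (671 + E)*(-38 + E) = (-38 + E)*(671 + E))
(F + 167674)/(R(641) + 11015) = (26753 + 167674)/((-25498 + 641² + 633*641) + 11015) = 194427/((-25498 + 410881 + 405753) + 11015) = 194427/(791136 + 11015) = 194427/802151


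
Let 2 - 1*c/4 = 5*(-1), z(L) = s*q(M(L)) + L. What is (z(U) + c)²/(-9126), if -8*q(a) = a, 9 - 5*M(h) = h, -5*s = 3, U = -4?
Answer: -2601769/40560000 ≈ -0.064146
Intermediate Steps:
s = -⅗ (s = -⅕*3 = -⅗ ≈ -0.60000)
M(h) = 9/5 - h/5
q(a) = -a/8
z(L) = 27/200 + 197*L/200 (z(L) = -(-3)*(9/5 - L/5)/40 + L = -3*(-9/40 + L/40)/5 + L = (27/200 - 3*L/200) + L = 27/200 + 197*L/200)
c = 28 (c = 8 - 20*(-1) = 8 - 4*(-5) = 8 + 20 = 28)
(z(U) + c)²/(-9126) = ((27/200 + (197/200)*(-4)) + 28)²/(-9126) = ((27/200 - 197/50) + 28)²*(-1/9126) = (-761/200 + 28)²*(-1/9126) = (4839/200)²*(-1/9126) = (23415921/40000)*(-1/9126) = -2601769/40560000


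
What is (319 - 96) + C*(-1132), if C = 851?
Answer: -963109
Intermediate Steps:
(319 - 96) + C*(-1132) = (319 - 96) + 851*(-1132) = 223 - 963332 = -963109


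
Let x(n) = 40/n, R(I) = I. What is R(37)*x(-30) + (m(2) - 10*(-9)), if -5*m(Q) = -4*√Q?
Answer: 122/3 + 4*√2/5 ≈ 41.798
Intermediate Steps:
m(Q) = 4*√Q/5 (m(Q) = -(-4)*√Q/5 = 4*√Q/5)
R(37)*x(-30) + (m(2) - 10*(-9)) = 37*(40/(-30)) + (4*√2/5 - 10*(-9)) = 37*(40*(-1/30)) + (4*√2/5 + 90) = 37*(-4/3) + (90 + 4*√2/5) = -148/3 + (90 + 4*√2/5) = 122/3 + 4*√2/5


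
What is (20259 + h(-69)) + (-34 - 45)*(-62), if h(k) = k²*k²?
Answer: 22692278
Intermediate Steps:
h(k) = k⁴
(20259 + h(-69)) + (-34 - 45)*(-62) = (20259 + (-69)⁴) + (-34 - 45)*(-62) = (20259 + 22667121) - 79*(-62) = 22687380 + 4898 = 22692278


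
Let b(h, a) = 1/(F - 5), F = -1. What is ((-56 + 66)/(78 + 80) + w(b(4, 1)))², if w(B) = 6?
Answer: 229441/6241 ≈ 36.763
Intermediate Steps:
b(h, a) = -⅙ (b(h, a) = 1/(-1 - 5) = 1/(-6) = -⅙)
((-56 + 66)/(78 + 80) + w(b(4, 1)))² = ((-56 + 66)/(78 + 80) + 6)² = (10/158 + 6)² = (10*(1/158) + 6)² = (5/79 + 6)² = (479/79)² = 229441/6241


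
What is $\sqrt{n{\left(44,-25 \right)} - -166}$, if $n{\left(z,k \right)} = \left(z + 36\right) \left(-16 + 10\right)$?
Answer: $i \sqrt{314} \approx 17.72 i$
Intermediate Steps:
$n{\left(z,k \right)} = -216 - 6 z$ ($n{\left(z,k \right)} = \left(36 + z\right) \left(-6\right) = -216 - 6 z$)
$\sqrt{n{\left(44,-25 \right)} - -166} = \sqrt{\left(-216 - 264\right) - -166} = \sqrt{\left(-216 - 264\right) + \left(-141 + 307\right)} = \sqrt{-480 + 166} = \sqrt{-314} = i \sqrt{314}$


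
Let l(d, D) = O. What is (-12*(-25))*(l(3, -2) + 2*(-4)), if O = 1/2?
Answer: -2250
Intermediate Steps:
O = ½ ≈ 0.50000
l(d, D) = ½
(-12*(-25))*(l(3, -2) + 2*(-4)) = (-12*(-25))*(½ + 2*(-4)) = 300*(½ - 8) = 300*(-15/2) = -2250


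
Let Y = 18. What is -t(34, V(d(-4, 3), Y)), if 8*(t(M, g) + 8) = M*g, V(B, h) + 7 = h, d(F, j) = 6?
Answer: -155/4 ≈ -38.750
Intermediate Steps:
V(B, h) = -7 + h
t(M, g) = -8 + M*g/8 (t(M, g) = -8 + (M*g)/8 = -8 + M*g/8)
-t(34, V(d(-4, 3), Y)) = -(-8 + (⅛)*34*(-7 + 18)) = -(-8 + (⅛)*34*11) = -(-8 + 187/4) = -1*155/4 = -155/4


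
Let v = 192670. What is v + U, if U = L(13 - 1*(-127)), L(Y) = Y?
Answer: 192810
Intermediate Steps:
U = 140 (U = 13 - 1*(-127) = 13 + 127 = 140)
v + U = 192670 + 140 = 192810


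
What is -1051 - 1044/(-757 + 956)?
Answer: -210193/199 ≈ -1056.2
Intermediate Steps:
-1051 - 1044/(-757 + 956) = -1051 - 1044/199 = -210193/199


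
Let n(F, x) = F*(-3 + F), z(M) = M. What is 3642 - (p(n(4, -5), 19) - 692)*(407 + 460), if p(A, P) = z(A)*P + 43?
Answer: 500433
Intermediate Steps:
p(A, P) = 43 + A*P (p(A, P) = A*P + 43 = 43 + A*P)
3642 - (p(n(4, -5), 19) - 692)*(407 + 460) = 3642 - ((43 + (4*(-3 + 4))*19) - 692)*(407 + 460) = 3642 - ((43 + (4*1)*19) - 692)*867 = 3642 - ((43 + 4*19) - 692)*867 = 3642 - ((43 + 76) - 692)*867 = 3642 - (119 - 692)*867 = 3642 - (-573)*867 = 3642 - 1*(-496791) = 3642 + 496791 = 500433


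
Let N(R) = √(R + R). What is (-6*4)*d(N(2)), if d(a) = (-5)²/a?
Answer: -300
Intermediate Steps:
N(R) = √2*√R (N(R) = √(2*R) = √2*√R)
d(a) = 25/a
(-6*4)*d(N(2)) = (-6*4)*(25/((√2*√2))) = -600/2 = -24*25/2 = -300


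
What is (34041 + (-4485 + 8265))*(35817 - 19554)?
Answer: 615082923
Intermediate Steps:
(34041 + (-4485 + 8265))*(35817 - 19554) = (34041 + 3780)*16263 = 37821*16263 = 615082923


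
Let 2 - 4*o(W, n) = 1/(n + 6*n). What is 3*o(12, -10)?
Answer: 423/280 ≈ 1.5107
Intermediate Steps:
o(W, n) = 1/2 - 1/(28*n) (o(W, n) = 1/2 - 1/(4*(n + 6*n)) = 1/2 - 1/(7*n)/4 = 1/2 - 1/(28*n))
3*o(12, -10) = 3*((1/28)*(-1 + 14*(-10))/(-10)) = 3*((1/28)*(-1/10)*(-1 - 140)) = 3*((1/28)*(-1/10)*(-141)) = 3*(141/280) = 423/280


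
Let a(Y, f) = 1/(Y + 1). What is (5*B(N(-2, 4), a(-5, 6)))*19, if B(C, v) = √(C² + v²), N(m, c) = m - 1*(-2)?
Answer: 95/4 ≈ 23.750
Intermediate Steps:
a(Y, f) = 1/(1 + Y)
N(m, c) = 2 + m (N(m, c) = m + 2 = 2 + m)
(5*B(N(-2, 4), a(-5, 6)))*19 = (5*√((2 - 2)² + (1/(1 - 5))²))*19 = (5*√(0² + (1/(-4))²))*19 = (5*√(0 + (-¼)²))*19 = (5*√(0 + 1/16))*19 = (5*√(1/16))*19 = (5*(¼))*19 = (5/4)*19 = 95/4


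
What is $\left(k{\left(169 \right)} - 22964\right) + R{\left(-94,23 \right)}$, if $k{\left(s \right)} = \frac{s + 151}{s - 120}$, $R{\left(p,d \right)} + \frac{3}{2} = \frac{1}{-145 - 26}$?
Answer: $- \frac{384746507}{16758} \approx -22959.0$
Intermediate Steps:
$R{\left(p,d \right)} = - \frac{515}{342}$ ($R{\left(p,d \right)} = - \frac{3}{2} + \frac{1}{-145 - 26} = - \frac{3}{2} + \frac{1}{-171} = - \frac{3}{2} - \frac{1}{171} = - \frac{515}{342}$)
$k{\left(s \right)} = \frac{151 + s}{-120 + s}$
$\left(k{\left(169 \right)} - 22964\right) + R{\left(-94,23 \right)} = \left(\frac{151 + 169}{-120 + 169} - 22964\right) - \frac{515}{342} = \left(\frac{1}{49} \cdot 320 - 22964\right) - \frac{515}{342} = \left(\frac{320}{49} - 22964\right) - \frac{515}{342} = - \frac{1124916}{49} - \frac{515}{342} = - \frac{384746507}{16758}$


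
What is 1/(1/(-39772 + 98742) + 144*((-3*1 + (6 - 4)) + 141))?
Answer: 58970/1188835201 ≈ 4.9603e-5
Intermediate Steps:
1/(1/(-39772 + 98742) + 144*((-3*1 + (6 - 4)) + 141)) = 1/(1/58970 + 144*((-3 + 2) + 141)) = 1/(1/58970 + 144*(-1 + 141)) = 1/(1/58970 + 144*140) = 1/(1/58970 + 20160) = 1/(1188835201/58970) = 58970/1188835201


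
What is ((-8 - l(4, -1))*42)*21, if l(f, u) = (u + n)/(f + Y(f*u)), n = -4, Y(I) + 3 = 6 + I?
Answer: -5586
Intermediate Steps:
Y(I) = 3 + I (Y(I) = -3 + (6 + I) = 3 + I)
l(f, u) = (-4 + u)/(3 + f + f*u) (l(f, u) = (u - 4)/(f + (3 + f*u)) = (-4 + u)/(3 + f + f*u))
((-8 - l(4, -1))*42)*21 = ((-8 - (-4 - 1)/(3 + 4 + 4*(-1)))*42)*21 = ((-8 - (-5)/(3 + 4 - 4))*42)*21 = ((-8 - (-5)/3)*42)*21 = ((-8 - 1*(-5/3))*42)*21 = ((-8 + 5/3)*42)*21 = -19/3*42*21 = -266*21 = -5586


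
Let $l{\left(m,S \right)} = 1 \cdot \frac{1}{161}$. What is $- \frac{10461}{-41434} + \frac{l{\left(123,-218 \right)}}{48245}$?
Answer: $\frac{81255283579}{321836316130} \approx 0.25247$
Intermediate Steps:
$l{\left(m,S \right)} = \frac{1}{161}$ ($l{\left(m,S \right)} = 1 \cdot \frac{1}{161} = \frac{1}{161}$)
$- \frac{10461}{-41434} + \frac{l{\left(123,-218 \right)}}{48245} = - \frac{10461}{-41434} + \frac{1}{161 \cdot 48245} = \left(-10461\right) \left(- \frac{1}{41434}\right) + \frac{1}{161} \cdot \frac{1}{48245} = \frac{10461}{41434} + \frac{1}{7767445} = \frac{81255283579}{321836316130}$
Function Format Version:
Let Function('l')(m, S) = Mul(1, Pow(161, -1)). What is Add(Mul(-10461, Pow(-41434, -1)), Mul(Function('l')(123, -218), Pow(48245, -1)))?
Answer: Rational(81255283579, 321836316130) ≈ 0.25247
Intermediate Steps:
Function('l')(m, S) = Rational(1, 161) (Function('l')(m, S) = Mul(1, Rational(1, 161)) = Rational(1, 161))
Add(Mul(-10461, Pow(-41434, -1)), Mul(Function('l')(123, -218), Pow(48245, -1))) = Add(Mul(-10461, Pow(-41434, -1)), Mul(Rational(1, 161), Pow(48245, -1))) = Add(Mul(-10461, Rational(-1, 41434)), Mul(Rational(1, 161), Rational(1, 48245))) = Add(Rational(10461, 41434), Rational(1, 7767445)) = Rational(81255283579, 321836316130)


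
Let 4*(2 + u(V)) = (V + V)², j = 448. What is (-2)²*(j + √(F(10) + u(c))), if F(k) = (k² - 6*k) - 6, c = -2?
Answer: 1816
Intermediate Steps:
u(V) = -2 + V² (u(V) = -2 + (V + V)²/4 = -2 + (2*V)²/4 = -2 + (4*V²)/4 = -2 + V²)
F(k) = -6 + k² - 6*k
(-2)²*(j + √(F(10) + u(c))) = (-2)²*(448 + √((-6 + 10² - 6*10) + (-2 + (-2)²))) = 4*(448 + √((-6 + 100 - 60) + (-2 + 4))) = 4*(448 + √(34 + 2)) = 4*(448 + √36) = 4*(448 + 6) = 4*454 = 1816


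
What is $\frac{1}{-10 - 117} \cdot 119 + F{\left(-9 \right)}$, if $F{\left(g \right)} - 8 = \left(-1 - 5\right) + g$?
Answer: $- \frac{1008}{127} \approx -7.937$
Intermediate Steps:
$F{\left(g \right)} = 2 + g$ ($F{\left(g \right)} = 8 + \left(\left(-1 - 5\right) + g\right) = 8 + \left(-6 + g\right) = 2 + g$)
$\frac{1}{-10 - 117} \cdot 119 + F{\left(-9 \right)} = \frac{1}{-10 - 117} \cdot 119 + \left(2 - 9\right) = \frac{1}{-127} \cdot 119 - 7 = \left(- \frac{1}{127}\right) 119 - 7 = - \frac{119}{127} - 7 = - \frac{1008}{127}$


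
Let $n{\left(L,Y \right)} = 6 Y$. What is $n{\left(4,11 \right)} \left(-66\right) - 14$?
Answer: $-4370$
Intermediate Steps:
$n{\left(4,11 \right)} \left(-66\right) - 14 = 6 \cdot 11 \left(-66\right) - 14 = 66 \left(-66\right) - 14 = -4356 - 14 = -4370$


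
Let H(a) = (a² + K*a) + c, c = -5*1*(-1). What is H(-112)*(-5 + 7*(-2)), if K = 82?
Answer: -63935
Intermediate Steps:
c = 5 (c = -5*(-1) = 5)
H(a) = 5 + a² + 82*a (H(a) = (a² + 82*a) + 5 = 5 + a² + 82*a)
H(-112)*(-5 + 7*(-2)) = (5 + (-112)² + 82*(-112))*(-5 + 7*(-2)) = (5 + 12544 - 9184)*(-5 - 14) = 3365*(-19) = -63935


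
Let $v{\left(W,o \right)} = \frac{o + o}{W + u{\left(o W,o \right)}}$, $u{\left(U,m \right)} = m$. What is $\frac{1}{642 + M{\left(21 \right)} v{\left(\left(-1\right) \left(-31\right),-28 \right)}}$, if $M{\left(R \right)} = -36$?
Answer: $\frac{1}{1314} \approx 0.00076103$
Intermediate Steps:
$v{\left(W,o \right)} = \frac{2 o}{W + o}$ ($v{\left(W,o \right)} = \frac{o + o}{W + o} = \frac{2 o}{W + o}$)
$\frac{1}{642 + M{\left(21 \right)} v{\left(\left(-1\right) \left(-31\right),-28 \right)}} = \frac{1}{642 - 36 \cdot 2 \left(-28\right) \frac{1}{\left(-1\right) \left(-31\right) - 28}} = \frac{1}{642 - 36 \cdot 2 \left(-28\right) \frac{1}{31 - 28}} = \frac{1}{642 - 36 \cdot 2 \left(-28\right) \frac{1}{3}} = \frac{1}{642 - -672} = \frac{1}{642 + 672} = \frac{1}{1314}$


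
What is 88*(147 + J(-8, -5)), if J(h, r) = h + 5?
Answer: 12672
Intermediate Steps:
J(h, r) = 5 + h
88*(147 + J(-8, -5)) = 88*(147 + (5 - 8)) = 88*(147 - 3) = 88*144 = 12672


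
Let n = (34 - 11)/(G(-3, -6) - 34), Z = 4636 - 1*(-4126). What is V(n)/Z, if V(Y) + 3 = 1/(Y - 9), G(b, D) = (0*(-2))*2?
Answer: -1021/2882698 ≈ -0.00035418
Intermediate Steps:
G(b, D) = 0 (G(b, D) = 0*2 = 0)
Z = 8762 (Z = 4636 + 4126 = 8762)
n = -23/34 (n = (34 - 11)/(0 - 34) = 23/(-34) = 23*(-1/34) = -23/34 ≈ -0.67647)
V(Y) = -3 + 1/(-9 + Y) (V(Y) = -3 + 1/(Y - 9) = -3 + 1/(-9 + Y))
V(n)/Z = ((28 - 3*(-23/34))/(-9 - 23/34))/8762 = ((28 + 69/34)/(-329/34))*(1/8762) = -34/329*1021/34*(1/8762) = -1021/329*1/8762 = -1021/2882698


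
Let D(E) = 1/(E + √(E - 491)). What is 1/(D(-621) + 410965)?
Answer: 19867743253/8164947074067987 + I*√278/32659788296271948 ≈ 2.4333e-6 + 5.1052e-16*I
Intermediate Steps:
D(E) = 1/(E + √(-491 + E))
1/(D(-621) + 410965) = 1/(1/(-621 + √(-491 - 621)) + 410965) = 1/(1/(-621 + √(-1112)) + 410965) = 1/(1/(-621 + 2*I*√278) + 410965) = 1/(410965 + 1/(-621 + 2*I*√278))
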